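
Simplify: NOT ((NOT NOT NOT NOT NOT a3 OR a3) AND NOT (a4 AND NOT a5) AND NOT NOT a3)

a4 AND NOT a5 OR NOT a3

NOT ((NOT NOT NOT NOT NOT a3 OR a3) AND NOT (a4 AND NOT a5) AND NOT NOT a3)
= NOT ((NOT NOT NOT a3 OR a3) AND NOT (a4 AND NOT a5) AND NOT NOT a3)   [double negation]
= NOT ((NOT a3 OR a3) AND NOT (a4 AND NOT a5) AND NOT NOT a3)   [double negation]
= NOT (NOT (a4 AND NOT a5) AND NOT NOT a3)   [complement / identity]
= a4 AND NOT a5 OR NOT a3   [De Morgan]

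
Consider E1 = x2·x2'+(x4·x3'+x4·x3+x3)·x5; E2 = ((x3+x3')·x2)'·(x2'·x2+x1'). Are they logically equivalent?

E1: x2·x2'+(x4·x3'+x4·x3+x3)·x5
    = x2·x2'+(x4+x3)·x5   [distribution]
    = (x4+x3)·x5   [complement / identity]
E2: ((x3+x3')·x2)'·(x2'·x2+x1')
    = ((x3+x3')·x2)'·x1'   [complement / identity]
    = x2'·x1'   [complement / identity]
These differ: at x1=0, x2=0, x3=1, x4=1, x5=0, E1 = 0 but E2 = 1.

No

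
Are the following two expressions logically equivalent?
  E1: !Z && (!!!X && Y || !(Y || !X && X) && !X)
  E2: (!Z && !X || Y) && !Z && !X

Yes

E1: !Z && (!!!X && Y || !(Y || !X && X) && !X)
    = !Z && (!!!X && Y || !Y && !X)
    = !Z && (!X && Y || !Y && !X)
    = !Z && !X
E2: (!Z && !X || Y) && !Z && !X
    = !Z && !X
Both reduce to !Z && !X, so they are equivalent.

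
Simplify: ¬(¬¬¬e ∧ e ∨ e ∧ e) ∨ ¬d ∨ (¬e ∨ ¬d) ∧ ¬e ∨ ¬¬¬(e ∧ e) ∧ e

¬(¬¬¬e ∧ e ∨ e ∧ e) ∨ ¬d ∨ (¬e ∨ ¬d) ∧ ¬e ∨ ¬¬¬(e ∧ e) ∧ e
= ¬(¬e ∧ e ∨ e ∧ e) ∨ ¬d ∨ (¬e ∨ ¬d) ∧ ¬e ∨ ¬¬¬(e ∧ e) ∧ e   — double negation
= ¬(¬e ∧ e ∨ e ∧ e) ∨ ¬d ∨ (¬e ∨ ¬d) ∧ ¬e ∨ ¬(e ∧ e) ∧ e   — double negation
= ¬e ∨ ¬d ∨ (¬e ∨ ¬d) ∧ ¬e ∨ ¬(e ∧ e) ∧ e   — distribution
= ¬e ∨ ¬d ∨ (¬e ∨ ¬d) ∧ ¬e ∨ ¬e ∧ e   — idempotence
= ¬e ∨ ¬d ∨ ¬e ∧ e   — absorption
= ¬e ∨ ¬d   — complement / identity

¬e ∨ ¬d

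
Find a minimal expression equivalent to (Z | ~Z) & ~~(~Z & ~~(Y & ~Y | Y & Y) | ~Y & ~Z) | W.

~Z | W

(Z | ~Z) & ~~(~Z & ~~(Y & ~Y | Y & Y) | ~Y & ~Z) | W
= (Z | ~Z) & ~~(~Z & ~~Y | ~Y & ~Z) | W   [distribution]
= (Z | ~Z) & ~~(~Z & Y | ~Y & ~Z) | W   [double negation]
= ~~(~Z & Y | ~Y & ~Z) | W   [complement / identity]
= ~Z & Y | ~Y & ~Z | W   [double negation]
= ~Z | W   [distribution]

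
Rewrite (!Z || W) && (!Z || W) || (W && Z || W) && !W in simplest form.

(!Z || W) && (!Z || W) || (W && Z || W) && !W
= (!Z || W) && (!Z || W) || W && !W
= (!Z || W) && (!Z || W)
= !Z || W

!Z || W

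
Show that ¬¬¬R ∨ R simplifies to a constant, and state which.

True

¬¬¬R ∨ R
= ¬R ∨ R   (double negation)
= True   (complement)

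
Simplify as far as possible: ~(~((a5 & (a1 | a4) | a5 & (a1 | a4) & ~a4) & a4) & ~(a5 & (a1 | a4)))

~(~((a5 & (a1 | a4) | a5 & (a1 | a4) & ~a4) & a4) & ~(a5 & (a1 | a4)))
= (a5 & (a1 | a4) | a5 & (a1 | a4) & ~a4) & a4 | a5 & (a1 | a4)   (De Morgan)
= a5 & (a1 | a4) & a4 | a5 & (a1 | a4)   (absorption)
= a5 & (a1 | a4)   (absorption)

a5 & (a1 | a4)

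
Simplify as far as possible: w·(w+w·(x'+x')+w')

w·(w+w·(x'+x')+w')
= w·(w+w·x'+w')
= w·(w+w')
= w

w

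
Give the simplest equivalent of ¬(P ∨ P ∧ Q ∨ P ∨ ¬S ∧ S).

¬(P ∨ P ∧ Q ∨ P ∨ ¬S ∧ S)
= ¬(P ∨ P ∨ ¬S ∧ S)   — absorption
= ¬(P ∨ ¬S ∧ S)   — idempotence
= ¬P   — complement / identity

¬P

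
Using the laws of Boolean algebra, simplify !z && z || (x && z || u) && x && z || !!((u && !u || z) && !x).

z

!z && z || (x && z || u) && x && z || !!((u && !u || z) && !x)
= !z && z || (x && z || u) && x && z || !!(z && !x)   (complement / identity)
= (x && z || u) && x && z || !!(z && !x)   (complement / identity)
= x && z || !!(z && !x)   (absorption)
= x && z || z && !x   (double negation)
= z   (distribution)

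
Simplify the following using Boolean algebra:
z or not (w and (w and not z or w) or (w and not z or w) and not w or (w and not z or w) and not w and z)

z or not (w and (w and not z or w) or (w and not z or w) and not w or (w and not z or w) and not w and z)
= z or not (w and (w and not z or w) or (w and not z or w) and not w)   [absorption]
= z or not (w and not z or w)   [distribution]
= z or not w   [absorption]

z or not w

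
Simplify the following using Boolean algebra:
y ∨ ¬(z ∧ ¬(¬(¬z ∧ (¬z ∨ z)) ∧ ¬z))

y ∨ ¬z

y ∨ ¬(z ∧ ¬(¬(¬z ∧ (¬z ∨ z)) ∧ ¬z))
= y ∨ ¬(z ∧ ¬(¬¬z ∧ ¬z))   (complement / identity)
= y ∨ ¬(z ∧ (¬z ∨ z))   (De Morgan)
= y ∨ ¬z   (complement / identity)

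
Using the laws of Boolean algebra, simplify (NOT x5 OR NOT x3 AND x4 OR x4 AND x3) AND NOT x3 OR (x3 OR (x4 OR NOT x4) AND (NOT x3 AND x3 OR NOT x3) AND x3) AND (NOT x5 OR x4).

(NOT x5 OR NOT x3 AND x4 OR x4 AND x3) AND NOT x3 OR (x3 OR (x4 OR NOT x4) AND (NOT x3 AND x3 OR NOT x3) AND x3) AND (NOT x5 OR x4)
= (NOT x5 OR x4) AND NOT x3 OR (x3 OR (x4 OR NOT x4) AND (NOT x3 AND x3 OR NOT x3) AND x3) AND (NOT x5 OR x4)   (distribution)
= (NOT x5 OR x4) AND NOT x3 OR (x3 OR (x4 OR NOT x4) AND NOT x3 AND x3) AND (NOT x5 OR x4)   (complement / identity)
= (NOT x5 OR x4) AND NOT x3 OR (x3 OR NOT x3 AND x3) AND (NOT x5 OR x4)   (complement / identity)
= (NOT x5 OR x4) AND NOT x3 OR x3 AND (NOT x5 OR x4)   (complement / identity)
= NOT x5 OR x4   (distribution)

NOT x5 OR x4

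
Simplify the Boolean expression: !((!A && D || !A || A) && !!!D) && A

!((!A && D || !A || A) && !!!D) && A
= !((!A || A) && !!!D) && A   (absorption)
= !((!A || A) && !D) && A   (double negation)
= !!D && A   (complement / identity)
= D && A   (double negation)

D && A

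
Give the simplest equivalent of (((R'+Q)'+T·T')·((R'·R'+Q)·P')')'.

(((R'+Q)'+T·T')·((R'·R'+Q)·P')')'
= ((R'+Q)'·((R'·R'+Q)·P')')'
= ((R'+Q)'·((R'+Q)·P')')'
= R'+Q+(R'+Q)·P'
= R'+Q

R'+Q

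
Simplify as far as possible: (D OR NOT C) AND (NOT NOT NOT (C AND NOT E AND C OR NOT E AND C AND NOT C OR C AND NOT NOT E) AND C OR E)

(D OR NOT C) AND (NOT NOT NOT (C AND NOT E AND C OR NOT E AND C AND NOT C OR C AND NOT NOT E) AND C OR E)
= (D OR NOT C) AND (NOT NOT NOT (C AND NOT E AND C OR NOT E AND C AND NOT C OR C AND E) AND C OR E)   — double negation
= (D OR NOT C) AND (NOT (C AND NOT E AND C OR NOT E AND C AND NOT C OR C AND E) AND C OR E)   — double negation
= (D OR NOT C) AND (NOT (NOT E AND C OR C AND E) AND C OR E)   — distribution
= (D OR NOT C) AND (NOT C AND C OR E)   — distribution
= (D OR NOT C) AND E   — complement / identity

(D OR NOT C) AND E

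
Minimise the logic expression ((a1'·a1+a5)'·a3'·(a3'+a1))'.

((a1'·a1+a5)'·a3'·(a3'+a1))'
= ((a1'·a1+a5)'·a3')'
= (a5'·a3')'
= a5+a3

a5+a3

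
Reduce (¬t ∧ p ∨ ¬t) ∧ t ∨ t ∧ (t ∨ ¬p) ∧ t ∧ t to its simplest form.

(¬t ∧ p ∨ ¬t) ∧ t ∨ t ∧ (t ∨ ¬p) ∧ t ∧ t
= (¬t ∧ p ∨ ¬t) ∧ t ∨ t ∧ t ∧ t   [absorption]
= ¬t ∧ t ∨ t ∧ t ∧ t   [absorption]
= ¬t ∧ t ∨ t ∧ t   [idempotence]
= t   [distribution]

t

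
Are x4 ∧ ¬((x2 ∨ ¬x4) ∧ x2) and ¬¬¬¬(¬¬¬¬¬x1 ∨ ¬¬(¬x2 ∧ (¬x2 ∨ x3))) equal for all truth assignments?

No

E1: x4 ∧ ¬((x2 ∨ ¬x4) ∧ x2)
    = x4 ∧ ¬x2   [absorption]
E2: ¬¬¬¬(¬¬¬¬¬x1 ∨ ¬¬(¬x2 ∧ (¬x2 ∨ x3)))
    = ¬¬¬¬(¬¬¬x1 ∨ ¬¬(¬x2 ∧ (¬x2 ∨ x3)))   [double negation]
    = ¬¬¬(¬¬x1 ∧ ¬(¬x2 ∧ (¬x2 ∨ x3)))   [De Morgan]
    = ¬¬¬(¬¬x1 ∧ ¬¬x2)   [absorption]
    = ¬(¬¬x1 ∧ ¬¬x2)   [double negation]
    = ¬x1 ∨ ¬x2   [De Morgan]
These differ: at x1=0, x2=0, x3=1, x4=0, E1 = 0 but E2 = 1.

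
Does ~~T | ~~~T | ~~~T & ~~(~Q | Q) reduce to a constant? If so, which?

~~T | ~~~T | ~~~T & ~~(~Q | Q)
= ~~T | ~~~T | ~~~T & (~Q | Q)   — double negation
= T | ~~~T | ~~~T & (~Q | Q)   — double negation
= T | ~~~T | ~~~T   — complement / identity
= T | ~~~T   — idempotence
= T | ~T   — double negation
= 1   — complement

yes, True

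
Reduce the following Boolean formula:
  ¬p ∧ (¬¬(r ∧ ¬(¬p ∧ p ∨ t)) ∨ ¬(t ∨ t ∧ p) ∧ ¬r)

¬p ∧ (¬¬(r ∧ ¬(¬p ∧ p ∨ t)) ∨ ¬(t ∨ t ∧ p) ∧ ¬r)
= ¬p ∧ (¬¬(r ∧ ¬(¬p ∧ p ∨ t)) ∨ ¬t ∧ ¬r)   (absorption)
= ¬p ∧ (r ∧ ¬(¬p ∧ p ∨ t) ∨ ¬t ∧ ¬r)   (double negation)
= ¬p ∧ (r ∧ ¬t ∨ ¬t ∧ ¬r)   (complement / identity)
= ¬p ∧ ¬t   (distribution)

¬p ∧ ¬t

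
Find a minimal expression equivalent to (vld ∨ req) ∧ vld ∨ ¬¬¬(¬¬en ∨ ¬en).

vld

(vld ∨ req) ∧ vld ∨ ¬¬¬(¬¬en ∨ ¬en)
= vld ∨ ¬¬¬(¬¬en ∨ ¬en)   (absorption)
= vld ∨ ¬(¬¬en ∨ ¬en)   (double negation)
= vld ∨ ¬en ∧ en   (De Morgan)
= vld   (complement / identity)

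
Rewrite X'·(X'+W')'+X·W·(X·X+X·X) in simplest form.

X·W

X'·(X'+W')'+X·W·(X·X+X·X)
= X'·(X'+W')'+X·W·X·X   — idempotence
= X'·X·W+X·W·X·X   — De Morgan
= X'·X·W+X·W·X   — idempotence
= X·W   — distribution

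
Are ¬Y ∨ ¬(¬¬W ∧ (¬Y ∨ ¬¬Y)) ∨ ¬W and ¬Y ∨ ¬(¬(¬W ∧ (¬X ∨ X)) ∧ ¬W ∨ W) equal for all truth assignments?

E1: ¬Y ∨ ¬(¬¬W ∧ (¬Y ∨ ¬¬Y)) ∨ ¬W
    = ¬Y ∨ ¬(¬¬W ∧ (¬Y ∨ Y)) ∨ ¬W   [double negation]
    = ¬Y ∨ ¬¬¬W ∨ ¬W   [complement / identity]
    = ¬Y ∨ ¬W ∨ ¬W   [double negation]
    = ¬Y ∨ ¬W   [idempotence]
E2: ¬Y ∨ ¬(¬(¬W ∧ (¬X ∨ X)) ∧ ¬W ∨ W)
    = ¬Y ∨ ¬(¬¬W ∧ ¬W ∨ W)   [complement / identity]
    = ¬Y ∨ ¬(W ∧ ¬W ∨ W)   [double negation]
    = ¬Y ∨ ¬W   [complement / identity]
Both reduce to ¬Y ∨ ¬W, so they are equivalent.

Yes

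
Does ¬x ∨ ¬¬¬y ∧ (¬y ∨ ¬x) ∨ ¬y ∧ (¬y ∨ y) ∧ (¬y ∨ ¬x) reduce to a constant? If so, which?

¬x ∨ ¬¬¬y ∧ (¬y ∨ ¬x) ∨ ¬y ∧ (¬y ∨ y) ∧ (¬y ∨ ¬x)
= ¬x ∨ ¬¬¬y ∧ (¬y ∨ ¬x) ∨ ¬y ∧ (¬y ∨ ¬x)   — complement / identity
= ¬x ∨ ¬y ∧ (¬y ∨ ¬x) ∨ ¬y ∧ (¬y ∨ ¬x)   — double negation
= ¬x ∨ ¬y ∧ (¬y ∨ ¬x)   — idempotence
= ¬x ∨ ¬y   — absorption
This depends on x, y, so it is not a constant.

no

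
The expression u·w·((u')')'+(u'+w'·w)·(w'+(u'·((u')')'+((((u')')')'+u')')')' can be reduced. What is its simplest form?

u·w·((u')')'+(u'+w'·w)·(w'+(u'·((u')')'+((((u')')')'+u')')')'
= u·w·((u')')'+(u'+w'·w)·w·(u'·((u')')'+((((u')')')'+u')')   [De Morgan]
= u·w·((u')')'+u'·w·(u'·((u')')'+((((u')')')'+u')')   [complement / identity]
= u·w·((u')')'+u'·w·(u'·((u')')'+((u')')'·u)   [De Morgan]
= u·w·((u')')'+u'·w·((u')')'   [distribution]
= w·((u')')'   [distribution]
= w·u'   [double negation]

w·u'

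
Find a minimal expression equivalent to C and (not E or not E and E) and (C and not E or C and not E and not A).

C and (not E or not E and E) and (C and not E or C and not E and not A)
= C and not E and (C and not E or C and not E and not A)   — complement / identity
= C and not E and C and not E   — absorption
= C and not E   — idempotence

C and not E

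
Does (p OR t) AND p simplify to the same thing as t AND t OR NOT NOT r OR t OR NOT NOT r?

E1: (p OR t) AND p
    = p
E2: t AND t OR NOT NOT r OR t OR NOT NOT r
    = t OR NOT NOT r OR t OR NOT NOT r
    = t OR NOT NOT r
    = t OR r
These differ: at p=0, r=1, t=0, E1 = 0 but E2 = 1.

No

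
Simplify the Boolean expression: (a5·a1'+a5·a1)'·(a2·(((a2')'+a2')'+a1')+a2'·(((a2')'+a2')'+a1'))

a5'·a1'

(a5·a1'+a5·a1)'·(a2·(((a2')'+a2')'+a1')+a2'·(((a2')'+a2')'+a1'))
= (a5·a1'+a5·a1)'·(((a2')'+a2')'+a1')   (distribution)
= a5'·(((a2')'+a2')'+a1')   (distribution)
= a5'·(a2'·a2+a1')   (De Morgan)
= a5'·a1'   (complement / identity)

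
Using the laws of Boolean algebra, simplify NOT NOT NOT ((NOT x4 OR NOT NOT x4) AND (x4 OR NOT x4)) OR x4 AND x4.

x4

NOT NOT NOT ((NOT x4 OR NOT NOT x4) AND (x4 OR NOT x4)) OR x4 AND x4
= NOT NOT NOT (NOT x4 OR NOT NOT x4) OR x4 AND x4   (complement / identity)
= NOT NOT (x4 AND NOT x4) OR x4 AND x4   (De Morgan)
= x4 AND NOT x4 OR x4 AND x4   (double negation)
= x4   (distribution)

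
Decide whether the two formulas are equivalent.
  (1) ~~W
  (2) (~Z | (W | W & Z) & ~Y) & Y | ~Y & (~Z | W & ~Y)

No

E1: ~~W
    = W   (double negation)
E2: (~Z | (W | W & Z) & ~Y) & Y | ~Y & (~Z | W & ~Y)
    = (~Z | W & ~Y) & Y | ~Y & (~Z | W & ~Y)   (absorption)
    = ~Z | W & ~Y   (distribution)
These differ: at W=0, Y=0, Z=0, E1 = 0 but E2 = 1.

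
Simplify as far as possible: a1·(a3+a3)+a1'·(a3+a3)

a1·(a3+a3)+a1'·(a3+a3)
= a3+a3   — distribution
= a3   — idempotence

a3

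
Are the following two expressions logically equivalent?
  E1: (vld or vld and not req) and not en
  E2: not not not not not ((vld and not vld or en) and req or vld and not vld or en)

E1: (vld or vld and not req) and not en
    = vld and not en   — absorption
E2: not not not not not ((vld and not vld or en) and req or vld and not vld or en)
    = not not not not not (vld and not vld or en)   — absorption
    = not not not not not en   — complement / identity
    = not not not en   — double negation
    = not en   — double negation
These differ: at en=0, req=0, vld=0, E1 = 0 but E2 = 1.

No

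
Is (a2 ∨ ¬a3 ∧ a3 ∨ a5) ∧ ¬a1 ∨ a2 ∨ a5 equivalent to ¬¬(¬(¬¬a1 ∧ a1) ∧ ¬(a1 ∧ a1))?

E1: (a2 ∨ ¬a3 ∧ a3 ∨ a5) ∧ ¬a1 ∨ a2 ∨ a5
    = (a2 ∨ a5) ∧ ¬a1 ∨ a2 ∨ a5
    = a2 ∨ a5
E2: ¬¬(¬(¬¬a1 ∧ a1) ∧ ¬(a1 ∧ a1))
    = ¬¬(¬(a1 ∧ a1) ∧ ¬(a1 ∧ a1))
    = ¬¬¬(a1 ∧ a1)
    = ¬¬¬a1
    = ¬a1
These differ: at a1=0, a2=0, a3=0, a5=0, E1 = 0 but E2 = 1.

No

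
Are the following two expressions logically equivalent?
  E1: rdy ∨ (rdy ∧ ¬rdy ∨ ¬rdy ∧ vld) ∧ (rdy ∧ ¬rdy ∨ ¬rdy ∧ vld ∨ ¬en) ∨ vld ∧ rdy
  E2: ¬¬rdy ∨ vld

Yes

E1: rdy ∨ (rdy ∧ ¬rdy ∨ ¬rdy ∧ vld) ∧ (rdy ∧ ¬rdy ∨ ¬rdy ∧ vld ∨ ¬en) ∨ vld ∧ rdy
    = rdy ∨ rdy ∧ ¬rdy ∨ ¬rdy ∧ vld ∨ vld ∧ rdy
    = rdy ∨ ¬rdy ∧ vld ∨ vld ∧ rdy
    = rdy ∨ vld
E2: ¬¬rdy ∨ vld
    = rdy ∨ vld
Both reduce to rdy ∨ vld, so they are equivalent.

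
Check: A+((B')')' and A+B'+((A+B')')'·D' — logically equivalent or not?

E1: A+((B')')'
    = A+B'   (double negation)
E2: A+B'+((A+B')')'·D'
    = A+B'+(A+B')·D'   (double negation)
    = A+B'   (absorption)
Both reduce to A+B', so they are equivalent.

Yes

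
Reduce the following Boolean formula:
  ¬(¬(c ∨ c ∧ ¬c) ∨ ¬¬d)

¬(¬(c ∨ c ∧ ¬c) ∨ ¬¬d)
= ¬(¬c ∨ ¬¬d)   — complement / identity
= c ∧ ¬d   — De Morgan

c ∧ ¬d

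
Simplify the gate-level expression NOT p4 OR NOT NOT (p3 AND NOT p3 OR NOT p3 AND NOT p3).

NOT p4 OR NOT NOT (p3 AND NOT p3 OR NOT p3 AND NOT p3)
= NOT p4 OR NOT NOT NOT p3
= NOT p4 OR NOT p3

NOT p4 OR NOT p3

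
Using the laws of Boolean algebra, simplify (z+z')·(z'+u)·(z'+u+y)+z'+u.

z'+u

(z+z')·(z'+u)·(z'+u+y)+z'+u
= (z+z')·(z'+u)+z'+u   [absorption]
= z'+u+z'+u   [complement / identity]
= z'+u   [idempotence]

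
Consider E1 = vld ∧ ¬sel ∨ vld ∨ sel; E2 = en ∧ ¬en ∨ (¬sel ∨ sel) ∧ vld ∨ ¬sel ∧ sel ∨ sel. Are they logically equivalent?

Yes

E1: vld ∧ ¬sel ∨ vld ∨ sel
    = vld ∨ sel   [absorption]
E2: en ∧ ¬en ∨ (¬sel ∨ sel) ∧ vld ∨ ¬sel ∧ sel ∨ sel
    = (¬sel ∨ sel) ∧ vld ∨ ¬sel ∧ sel ∨ sel   [complement / identity]
    = (¬sel ∨ sel) ∧ vld ∨ sel   [complement / identity]
    = vld ∨ sel   [complement / identity]
Both reduce to vld ∨ sel, so they are equivalent.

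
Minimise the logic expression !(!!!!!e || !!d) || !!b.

e && !d || b

!(!!!!!e || !!d) || !!b
= !(!!!e || !!d) || !!b   — double negation
= !(!!!e || !!d) || b   — double negation
= !(!e || !!d) || b   — double negation
= e && !d || b   — De Morgan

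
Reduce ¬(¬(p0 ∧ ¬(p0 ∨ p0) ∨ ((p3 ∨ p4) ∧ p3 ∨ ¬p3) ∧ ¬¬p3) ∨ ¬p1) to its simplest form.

¬(¬(p0 ∧ ¬(p0 ∨ p0) ∨ ((p3 ∨ p4) ∧ p3 ∨ ¬p3) ∧ ¬¬p3) ∨ ¬p1)
= ¬(¬(p0 ∧ ¬p0 ∨ ((p3 ∨ p4) ∧ p3 ∨ ¬p3) ∧ ¬¬p3) ∨ ¬p1)   (idempotence)
= ¬(¬(p0 ∧ ¬p0 ∨ ((p3 ∨ p4) ∧ p3 ∨ ¬p3) ∧ p3) ∨ ¬p1)   (double negation)
= ¬(¬(p0 ∧ ¬p0 ∨ (p3 ∨ ¬p3) ∧ p3) ∨ ¬p1)   (absorption)
= ¬(¬((p3 ∨ ¬p3) ∧ p3) ∨ ¬p1)   (complement / identity)
= ¬(¬p3 ∨ ¬p1)   (complement / identity)
= p3 ∧ p1   (De Morgan)

p3 ∧ p1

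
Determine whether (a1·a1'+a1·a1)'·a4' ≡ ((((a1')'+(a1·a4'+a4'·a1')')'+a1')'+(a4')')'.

Yes

E1: (a1·a1'+a1·a1)'·a4'
    = a1'·a4'   — distribution
E2: ((((a1')'+(a1·a4'+a4'·a1')')'+a1')'+(a4')')'
    = ((a1'·(a1·a4'+a4'·a1')+a1')'+(a4')')'   — De Morgan
    = ((a1'·a4'+a1')'+(a4')')'   — distribution
    = (a1'·a4'+a1')·a4'   — De Morgan
    = a1'·a4'   — absorption
Both reduce to a1'·a4', so they are equivalent.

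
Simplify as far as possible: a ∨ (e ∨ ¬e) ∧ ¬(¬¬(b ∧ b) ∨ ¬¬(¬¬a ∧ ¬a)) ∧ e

a ∨ ¬b ∧ e

a ∨ (e ∨ ¬e) ∧ ¬(¬¬(b ∧ b) ∨ ¬¬(¬¬a ∧ ¬a)) ∧ e
= a ∨ ¬(¬¬(b ∧ b) ∨ ¬¬(¬¬a ∧ ¬a)) ∧ e   — complement / identity
= a ∨ ¬(b ∧ b) ∧ ¬(¬¬a ∧ ¬a) ∧ e   — De Morgan
= a ∨ ¬b ∧ ¬(¬¬a ∧ ¬a) ∧ e   — idempotence
= a ∨ ¬b ∧ (¬a ∨ a) ∧ e   — De Morgan
= a ∨ ¬b ∧ e   — complement / identity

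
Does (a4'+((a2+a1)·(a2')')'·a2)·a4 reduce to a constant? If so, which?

(a4'+((a2+a1)·(a2')')'·a2)·a4
= (a4'+((a2+a1)·a2)'·a2)·a4   — double negation
= (a4'+a2'·a2)·a4   — absorption
= a4'·a4   — complement / identity
= 0   — complement

yes, False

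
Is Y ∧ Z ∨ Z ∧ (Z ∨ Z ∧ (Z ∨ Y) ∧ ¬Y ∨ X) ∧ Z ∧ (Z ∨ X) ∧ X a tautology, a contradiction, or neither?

neither

Y ∧ Z ∨ Z ∧ (Z ∨ Z ∧ (Z ∨ Y) ∧ ¬Y ∨ X) ∧ Z ∧ (Z ∨ X) ∧ X
= Y ∧ Z ∨ Z ∧ (Z ∨ Z ∧ ¬Y ∨ X) ∧ Z ∧ (Z ∨ X) ∧ X   [absorption]
= Y ∧ Z ∨ Z ∧ (Z ∨ X) ∧ Z ∧ (Z ∨ X) ∧ X   [absorption]
= Y ∧ Z ∨ Z ∧ (Z ∨ X) ∧ X   [idempotence]
= Y ∧ Z ∨ Z ∧ X   [absorption]
= Z ∧ (Y ∨ X)   [distribution]
This depends on X, Y, Z, so it is not a constant.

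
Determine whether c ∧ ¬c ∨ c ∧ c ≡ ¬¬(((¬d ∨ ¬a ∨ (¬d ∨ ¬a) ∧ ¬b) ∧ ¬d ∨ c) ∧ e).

E1: c ∧ ¬c ∨ c ∧ c
    = c   (distribution)
E2: ¬¬(((¬d ∨ ¬a ∨ (¬d ∨ ¬a) ∧ ¬b) ∧ ¬d ∨ c) ∧ e)
    = ¬¬(((¬d ∨ ¬a) ∧ ¬d ∨ c) ∧ e)   (absorption)
    = ¬¬((¬d ∨ c) ∧ e)   (absorption)
    = (¬d ∨ c) ∧ e   (double negation)
These differ: at a=0, b=1, c=0, d=0, e=1, E1 = 0 but E2 = 1.

No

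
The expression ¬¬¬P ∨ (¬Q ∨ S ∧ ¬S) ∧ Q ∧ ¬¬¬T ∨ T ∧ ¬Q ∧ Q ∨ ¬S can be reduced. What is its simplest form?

¬¬¬P ∨ (¬Q ∨ S ∧ ¬S) ∧ Q ∧ ¬¬¬T ∨ T ∧ ¬Q ∧ Q ∨ ¬S
= ¬¬¬P ∨ (¬Q ∨ S ∧ ¬S) ∧ Q ∧ ¬T ∨ T ∧ ¬Q ∧ Q ∨ ¬S   [double negation]
= ¬¬¬P ∨ ¬Q ∧ Q ∧ ¬T ∨ T ∧ ¬Q ∧ Q ∨ ¬S   [complement / identity]
= ¬P ∨ ¬Q ∧ Q ∧ ¬T ∨ T ∧ ¬Q ∧ Q ∨ ¬S   [double negation]
= ¬P ∨ ¬Q ∧ Q ∨ ¬S   [distribution]
= ¬P ∨ ¬S   [complement / identity]

¬P ∨ ¬S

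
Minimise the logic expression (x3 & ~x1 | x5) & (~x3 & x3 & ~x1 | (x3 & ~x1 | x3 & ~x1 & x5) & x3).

x3 & ~x1

(x3 & ~x1 | x5) & (~x3 & x3 & ~x1 | (x3 & ~x1 | x3 & ~x1 & x5) & x3)
= (x3 & ~x1 | x5) & (~x3 & x3 & ~x1 | x3 & ~x1 & x3)
= (x3 & ~x1 | x5) & x3 & ~x1
= x3 & ~x1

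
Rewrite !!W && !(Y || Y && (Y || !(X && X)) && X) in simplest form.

W && !Y

!!W && !(Y || Y && (Y || !(X && X)) && X)
= !!W && !(Y || Y && (Y || !X) && X)   [idempotence]
= W && !(Y || Y && (Y || !X) && X)   [double negation]
= W && !(Y || Y && X)   [absorption]
= W && !Y   [absorption]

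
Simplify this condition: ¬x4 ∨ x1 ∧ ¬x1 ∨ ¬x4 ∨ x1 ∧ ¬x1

¬x4

¬x4 ∨ x1 ∧ ¬x1 ∨ ¬x4 ∨ x1 ∧ ¬x1
= ¬x4 ∨ x1 ∧ ¬x1   (idempotence)
= ¬x4   (complement / identity)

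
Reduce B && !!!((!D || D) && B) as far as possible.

false

B && !!!((!D || D) && B)
= B && !!!B   — complement / identity
= B && !B   — double negation
= false   — complement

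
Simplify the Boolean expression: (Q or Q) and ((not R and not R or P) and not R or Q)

(Q or Q) and ((not R and not R or P) and not R or Q)
= (Q or Q) and ((not R or P) and not R or Q)   — idempotence
= (Q or Q) and (not R or Q)   — absorption
= Q or Q and not R   — distribution
= Q   — absorption

Q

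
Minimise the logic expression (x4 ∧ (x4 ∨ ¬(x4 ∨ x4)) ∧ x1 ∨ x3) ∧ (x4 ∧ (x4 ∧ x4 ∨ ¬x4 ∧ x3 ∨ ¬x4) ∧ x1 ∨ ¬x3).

(x4 ∧ (x4 ∨ ¬(x4 ∨ x4)) ∧ x1 ∨ x3) ∧ (x4 ∧ (x4 ∧ x4 ∨ ¬x4 ∧ x3 ∨ ¬x4) ∧ x1 ∨ ¬x3)
= (x4 ∧ (x4 ∨ ¬(x4 ∨ x4)) ∧ x1 ∨ x3) ∧ (x4 ∧ (x4 ∨ ¬x4 ∧ x3 ∨ ¬x4) ∧ x1 ∨ ¬x3)   [idempotence]
= (x4 ∧ (x4 ∨ ¬x4) ∧ x1 ∨ x3) ∧ (x4 ∧ (x4 ∨ ¬x4 ∧ x3 ∨ ¬x4) ∧ x1 ∨ ¬x3)   [idempotence]
= (x4 ∧ (x4 ∨ ¬x4) ∧ x1 ∨ x3) ∧ (x4 ∧ (x4 ∨ ¬x4) ∧ x1 ∨ ¬x3)   [absorption]
= x4 ∧ (x4 ∨ ¬x4) ∧ x1 ∨ x3 ∧ ¬x3   [distribution]
= x4 ∧ x1 ∨ x3 ∧ ¬x3   [complement / identity]
= x4 ∧ x1   [complement / identity]

x4 ∧ x1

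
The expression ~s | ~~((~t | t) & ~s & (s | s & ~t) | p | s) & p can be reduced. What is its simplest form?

~s | ~~((~t | t) & ~s & (s | s & ~t) | p | s) & p
= ~s | ((~t | t) & ~s & (s | s & ~t) | p | s) & p   — double negation
= ~s | (~s & (s | s & ~t) | p | s) & p   — complement / identity
= ~s | (~s & s | p | s) & p   — absorption
= ~s | (p | s) & p   — complement / identity
= ~s | p   — absorption

~s | p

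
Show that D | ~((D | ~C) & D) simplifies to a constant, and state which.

D | ~((D | ~C) & D)
= D | ~D
= 1

1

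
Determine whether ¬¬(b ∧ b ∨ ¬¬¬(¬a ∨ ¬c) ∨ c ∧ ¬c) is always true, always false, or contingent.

contingent

¬¬(b ∧ b ∨ ¬¬¬(¬a ∨ ¬c) ∨ c ∧ ¬c)
= ¬¬(b ∧ b ∨ ¬¬(a ∧ c) ∨ c ∧ ¬c)   [De Morgan]
= ¬¬(b ∧ b ∨ a ∧ c ∨ c ∧ ¬c)   [double negation]
= b ∧ b ∨ a ∧ c ∨ c ∧ ¬c   [double negation]
= b ∨ a ∧ c ∨ c ∧ ¬c   [idempotence]
= b ∨ a ∧ c   [complement / identity]
This depends on a, b, c, so it is not a constant.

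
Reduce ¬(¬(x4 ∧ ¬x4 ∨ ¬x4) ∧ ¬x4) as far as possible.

True

¬(¬(x4 ∧ ¬x4 ∨ ¬x4) ∧ ¬x4)
= ¬(¬¬x4 ∧ ¬x4)   — complement / identity
= ¬x4 ∨ x4   — De Morgan
= True   — complement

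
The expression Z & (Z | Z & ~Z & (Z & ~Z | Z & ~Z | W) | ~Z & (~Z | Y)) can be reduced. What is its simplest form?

Z

Z & (Z | Z & ~Z & (Z & ~Z | Z & ~Z | W) | ~Z & (~Z | Y))
= Z & (Z | Z & ~Z & (Z & ~Z | W) | ~Z & (~Z | Y))
= Z & (Z | Z & ~Z & (Z & ~Z | W) | ~Z)
= Z & (Z | Z & ~Z | ~Z)
= Z & (Z | ~Z)
= Z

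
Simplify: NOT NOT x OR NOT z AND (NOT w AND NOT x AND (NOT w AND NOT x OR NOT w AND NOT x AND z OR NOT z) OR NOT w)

NOT NOT x OR NOT z AND (NOT w AND NOT x AND (NOT w AND NOT x OR NOT w AND NOT x AND z OR NOT z) OR NOT w)
= x OR NOT z AND (NOT w AND NOT x AND (NOT w AND NOT x OR NOT w AND NOT x AND z OR NOT z) OR NOT w)   [double negation]
= x OR NOT z AND (NOT w AND NOT x AND (NOT w AND NOT x OR NOT z) OR NOT w)   [absorption]
= x OR NOT z AND (NOT w AND NOT x OR NOT w)   [absorption]
= x OR NOT z AND NOT w   [absorption]

x OR NOT z AND NOT w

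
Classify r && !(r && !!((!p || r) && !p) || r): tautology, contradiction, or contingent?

r && !(r && !!((!p || r) && !p) || r)
= r && !(r && !!!p || r)   [absorption]
= r && !(r && !p || r)   [double negation]
= r && !r   [absorption]
= false   [complement]

contradiction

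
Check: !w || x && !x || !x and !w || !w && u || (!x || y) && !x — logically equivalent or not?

Yes

E1: !w || x && !x || !x
    = !w || !x   [complement / identity]
E2: !w || !w && u || (!x || y) && !x
    = !w || !w && u || !x   [absorption]
    = !w || !x   [absorption]
Both reduce to !w || !x, so they are equivalent.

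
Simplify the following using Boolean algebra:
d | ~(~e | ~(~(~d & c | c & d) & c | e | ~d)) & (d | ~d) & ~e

d

d | ~(~e | ~(~(~d & c | c & d) & c | e | ~d)) & (d | ~d) & ~e
= d | e & (~(~d & c | c & d) & c | e | ~d) & (d | ~d) & ~e   — De Morgan
= d | e & (~c & c | e | ~d) & (d | ~d) & ~e   — distribution
= d | e & (e | ~d) & (d | ~d) & ~e   — complement / identity
= d | e & (d | ~d) & ~e   — absorption
= d | e & ~e   — complement / identity
= d   — complement / identity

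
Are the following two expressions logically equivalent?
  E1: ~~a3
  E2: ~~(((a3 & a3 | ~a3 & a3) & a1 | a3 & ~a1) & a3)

E1: ~~a3
    = a3   [double negation]
E2: ~~(((a3 & a3 | ~a3 & a3) & a1 | a3 & ~a1) & a3)
    = ~~((a3 & a1 | a3 & ~a1) & a3)   [distribution]
    = ~~(a3 & a3)   [distribution]
    = a3 & a3   [double negation]
    = a3   [idempotence]
Both reduce to a3, so they are equivalent.

Yes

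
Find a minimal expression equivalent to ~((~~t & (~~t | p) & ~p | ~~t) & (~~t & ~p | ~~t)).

~t

~((~~t & (~~t | p) & ~p | ~~t) & (~~t & ~p | ~~t))
= ~((~~t & ~p | ~~t) & (~~t & ~p | ~~t))   (absorption)
= ~(~~t & ~p | ~~t)   (idempotence)
= ~~~t   (absorption)
= ~t   (double negation)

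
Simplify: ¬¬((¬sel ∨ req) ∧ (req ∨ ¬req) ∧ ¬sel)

¬sel

¬¬((¬sel ∨ req) ∧ (req ∨ ¬req) ∧ ¬sel)
= ¬¬((¬sel ∨ req) ∧ ¬sel)   (complement / identity)
= (¬sel ∨ req) ∧ ¬sel   (double negation)
= ¬sel   (absorption)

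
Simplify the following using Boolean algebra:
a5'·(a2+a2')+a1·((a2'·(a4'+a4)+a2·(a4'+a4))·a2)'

a5'·(a2+a2')+a1·((a2'·(a4'+a4)+a2·(a4'+a4))·a2)'
= a5'·(a2+a2')+a1·((a4'+a4)·a2)'   (distribution)
= a5'·(a2+a2')+a1·a2'   (complement / identity)
= a5'+a1·a2'   (complement / identity)

a5'+a1·a2'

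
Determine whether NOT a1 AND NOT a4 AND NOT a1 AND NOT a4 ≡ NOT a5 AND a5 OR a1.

No

E1: NOT a1 AND NOT a4 AND NOT a1 AND NOT a4
    = NOT a1 AND NOT a4   — idempotence
E2: NOT a5 AND a5 OR a1
    = a1   — complement / identity
These differ: at a1=1, a4=0, a5=0, E1 = 0 but E2 = 1.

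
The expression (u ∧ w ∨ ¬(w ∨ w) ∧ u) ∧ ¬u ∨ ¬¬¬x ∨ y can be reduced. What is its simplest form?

¬x ∨ y

(u ∧ w ∨ ¬(w ∨ w) ∧ u) ∧ ¬u ∨ ¬¬¬x ∨ y
= (u ∧ w ∨ ¬(w ∨ w) ∧ u) ∧ ¬u ∨ ¬x ∨ y
= (u ∧ w ∨ ¬w ∧ u) ∧ ¬u ∨ ¬x ∨ y
= u ∧ ¬u ∨ ¬x ∨ y
= ¬x ∨ y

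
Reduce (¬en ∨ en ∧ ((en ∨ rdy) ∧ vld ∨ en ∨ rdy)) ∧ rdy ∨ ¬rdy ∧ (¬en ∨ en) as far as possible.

True

(¬en ∨ en ∧ ((en ∨ rdy) ∧ vld ∨ en ∨ rdy)) ∧ rdy ∨ ¬rdy ∧ (¬en ∨ en)
= (¬en ∨ en ∧ (en ∨ rdy)) ∧ rdy ∨ ¬rdy ∧ (¬en ∨ en)   (absorption)
= (¬en ∨ en) ∧ rdy ∨ ¬rdy ∧ (¬en ∨ en)   (absorption)
= ¬en ∨ en   (distribution)
= True   (complement)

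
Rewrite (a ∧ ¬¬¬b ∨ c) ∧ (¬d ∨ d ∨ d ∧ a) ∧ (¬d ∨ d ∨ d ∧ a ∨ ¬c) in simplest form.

(a ∧ ¬¬¬b ∨ c) ∧ (¬d ∨ d ∨ d ∧ a) ∧ (¬d ∨ d ∨ d ∧ a ∨ ¬c)
= (a ∧ ¬¬¬b ∨ c) ∧ (¬d ∨ d ∨ d ∧ a)   — absorption
= (a ∧ ¬b ∨ c) ∧ (¬d ∨ d ∨ d ∧ a)   — double negation
= (a ∧ ¬b ∨ c) ∧ (¬d ∨ d)   — absorption
= a ∧ ¬b ∨ c   — complement / identity

a ∧ ¬b ∨ c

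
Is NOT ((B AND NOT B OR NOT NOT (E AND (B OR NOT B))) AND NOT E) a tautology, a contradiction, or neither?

NOT ((B AND NOT B OR NOT NOT (E AND (B OR NOT B))) AND NOT E)
= NOT ((B AND NOT B OR NOT NOT E) AND NOT E)   (complement / identity)
= NOT (NOT NOT E AND NOT E)   (complement / identity)
= NOT E OR E   (De Morgan)
= TRUE   (complement)

tautology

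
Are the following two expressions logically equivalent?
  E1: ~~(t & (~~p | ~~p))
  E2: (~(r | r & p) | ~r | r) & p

E1: ~~(t & (~~p | ~~p))
    = t & (~~p | ~~p)
    = t & ~~p
    = t & p
E2: (~(r | r & p) | ~r | r) & p
    = (~r | ~r | r) & p
    = (~r | r) & p
    = p
These differ: at p=1, r=1, t=0, E1 = 0 but E2 = 1.

No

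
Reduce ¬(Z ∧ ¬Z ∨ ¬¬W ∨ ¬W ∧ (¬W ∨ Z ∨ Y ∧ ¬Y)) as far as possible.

False

¬(Z ∧ ¬Z ∨ ¬¬W ∨ ¬W ∧ (¬W ∨ Z ∨ Y ∧ ¬Y))
= ¬(Z ∧ ¬Z ∨ ¬¬W ∨ ¬W ∧ (¬W ∨ Z))
= ¬(Z ∧ ¬Z ∨ ¬¬W ∨ ¬W)
= ¬(¬¬W ∨ ¬W)
= ¬W ∧ W
= False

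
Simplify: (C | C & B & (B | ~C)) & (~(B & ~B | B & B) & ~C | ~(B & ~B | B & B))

C & ~B

(C | C & B & (B | ~C)) & (~(B & ~B | B & B) & ~C | ~(B & ~B | B & B))
= (C | C & B) & (~(B & ~B | B & B) & ~C | ~(B & ~B | B & B))
= (C | C & B) & ~(B & ~B | B & B)
= (C | C & B) & ~B
= C & ~B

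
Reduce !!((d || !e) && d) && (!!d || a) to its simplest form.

d

!!((d || !e) && d) && (!!d || a)
= !!d && (!!d || a)   — absorption
= !!d   — absorption
= d   — double negation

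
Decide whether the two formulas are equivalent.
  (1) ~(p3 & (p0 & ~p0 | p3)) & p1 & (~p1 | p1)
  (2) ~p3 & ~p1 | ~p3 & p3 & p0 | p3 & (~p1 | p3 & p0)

No

E1: ~(p3 & (p0 & ~p0 | p3)) & p1 & (~p1 | p1)
    = ~(p3 & p3) & p1 & (~p1 | p1)
    = ~(p3 & p3) & p1
    = ~p3 & p1
E2: ~p3 & ~p1 | ~p3 & p3 & p0 | p3 & (~p1 | p3 & p0)
    = ~p3 & (~p1 | p3 & p0) | p3 & (~p1 | p3 & p0)
    = ~p1 | p3 & p0
These differ: at p0=1, p1=0, p3=0, E1 = 0 but E2 = 1.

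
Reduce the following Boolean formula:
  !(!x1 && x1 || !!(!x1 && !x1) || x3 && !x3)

x1

!(!x1 && x1 || !!(!x1 && !x1) || x3 && !x3)
= !(!x1 && x1 || !!(!x1 && !x1))   [complement / identity]
= !(!x1 && x1 || !x1 && !x1)   [double negation]
= !!x1   [distribution]
= x1   [double negation]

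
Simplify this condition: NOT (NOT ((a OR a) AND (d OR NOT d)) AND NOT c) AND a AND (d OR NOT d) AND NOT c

NOT (NOT ((a OR a) AND (d OR NOT d)) AND NOT c) AND a AND (d OR NOT d) AND NOT c
= NOT (NOT (a AND (d OR NOT d)) AND NOT c) AND a AND (d OR NOT d) AND NOT c   (idempotence)
= (a AND (d OR NOT d) OR c) AND a AND (d OR NOT d) AND NOT c   (De Morgan)
= a AND (d OR NOT d) AND NOT c   (absorption)
= a AND NOT c   (complement / identity)

a AND NOT c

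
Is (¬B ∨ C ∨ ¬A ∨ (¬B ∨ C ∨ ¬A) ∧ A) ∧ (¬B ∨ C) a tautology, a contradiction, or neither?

(¬B ∨ C ∨ ¬A ∨ (¬B ∨ C ∨ ¬A) ∧ A) ∧ (¬B ∨ C)
= (¬B ∨ C ∨ ¬A) ∧ (¬B ∨ C)
= ¬B ∨ C
This depends on B, C, so it is not a constant.

neither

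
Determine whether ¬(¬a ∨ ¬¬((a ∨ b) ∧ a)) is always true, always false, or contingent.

¬(¬a ∨ ¬¬((a ∨ b) ∧ a))
= ¬(¬a ∨ ¬¬a)   (absorption)
= a ∧ ¬a   (De Morgan)
= False   (complement)

always false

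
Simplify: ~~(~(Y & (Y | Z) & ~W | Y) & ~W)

~~(~(Y & (Y | Z) & ~W | Y) & ~W)
= ~(Y & (Y | Z) & ~W | Y) & ~W   — double negation
= ~(Y & ~W | Y) & ~W   — absorption
= ~Y & ~W   — absorption

~Y & ~W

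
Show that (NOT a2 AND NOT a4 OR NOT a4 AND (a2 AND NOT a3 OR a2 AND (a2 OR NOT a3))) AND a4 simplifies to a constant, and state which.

(NOT a2 AND NOT a4 OR NOT a4 AND (a2 AND NOT a3 OR a2 AND (a2 OR NOT a3))) AND a4
= (NOT a2 AND NOT a4 OR NOT a4 AND (a2 AND NOT a3 OR a2)) AND a4   (absorption)
= (NOT a2 AND NOT a4 OR NOT a4 AND a2) AND a4   (absorption)
= NOT a4 AND a4   (distribution)
= FALSE   (complement)

FALSE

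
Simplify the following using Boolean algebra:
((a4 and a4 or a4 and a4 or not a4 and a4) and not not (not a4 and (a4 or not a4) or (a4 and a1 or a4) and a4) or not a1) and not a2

(a4 or not a1) and not a2

((a4 and a4 or a4 and a4 or not a4 and a4) and not not (not a4 and (a4 or not a4) or (a4 and a1 or a4) and a4) or not a1) and not a2
= ((a4 and a4 or a4) and not not (not a4 and (a4 or not a4) or (a4 and a1 or a4) and a4) or not a1) and not a2   (distribution)
= ((a4 and a4 or a4) and (not a4 and (a4 or not a4) or (a4 and a1 or a4) and a4) or not a1) and not a2   (double negation)
= ((a4 and a4 or a4) and (not a4 and (a4 or not a4) or a4 and a4) or not a1) and not a2   (absorption)
= (a4 and not a4 and (a4 or not a4) or a4 and a4 or not a1) and not a2   (distribution)
= (a4 and not a4 or a4 and a4 or not a1) and not a2   (complement / identity)
= (a4 or not a1) and not a2   (distribution)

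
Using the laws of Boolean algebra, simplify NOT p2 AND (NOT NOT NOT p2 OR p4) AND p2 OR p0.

p0

NOT p2 AND (NOT NOT NOT p2 OR p4) AND p2 OR p0
= NOT p2 AND (NOT p2 OR p4) AND p2 OR p0   [double negation]
= NOT p2 AND p2 OR p0   [absorption]
= p0   [complement / identity]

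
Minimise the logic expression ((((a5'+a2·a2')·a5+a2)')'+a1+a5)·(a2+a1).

((((a5'+a2·a2')·a5+a2)')'+a1+a5)·(a2+a1)
= (((a5'·a5+a2)')'+a1+a5)·(a2+a1)   — complement / identity
= (a5'·a5+a2+a1+a5)·(a2+a1)   — double negation
= (a2+a1+a5)·(a2+a1)   — complement / identity
= a2+a1   — absorption

a2+a1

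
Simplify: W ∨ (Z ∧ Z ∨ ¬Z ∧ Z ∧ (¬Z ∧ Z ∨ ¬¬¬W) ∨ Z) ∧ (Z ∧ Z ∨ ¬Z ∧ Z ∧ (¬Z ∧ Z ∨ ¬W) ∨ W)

W ∨ Z

W ∨ (Z ∧ Z ∨ ¬Z ∧ Z ∧ (¬Z ∧ Z ∨ ¬¬¬W) ∨ Z) ∧ (Z ∧ Z ∨ ¬Z ∧ Z ∧ (¬Z ∧ Z ∨ ¬W) ∨ W)
= W ∨ (Z ∧ Z ∨ ¬Z ∧ Z ∧ (¬Z ∧ Z ∨ ¬W) ∨ Z) ∧ (Z ∧ Z ∨ ¬Z ∧ Z ∧ (¬Z ∧ Z ∨ ¬W) ∨ W)
= W ∨ Z ∧ W ∨ Z ∧ Z ∨ ¬Z ∧ Z ∧ (¬Z ∧ Z ∨ ¬W)
= W ∨ Z ∧ W ∨ Z ∧ Z ∨ ¬Z ∧ Z
= W ∨ Z ∧ W ∨ Z
= W ∨ Z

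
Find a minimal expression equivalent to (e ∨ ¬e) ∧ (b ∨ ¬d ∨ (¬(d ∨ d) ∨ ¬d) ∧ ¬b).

b ∨ ¬d

(e ∨ ¬e) ∧ (b ∨ ¬d ∨ (¬(d ∨ d) ∨ ¬d) ∧ ¬b)
= (e ∨ ¬e) ∧ (b ∨ ¬d ∨ (¬d ∨ ¬d) ∧ ¬b)   [idempotence]
= (e ∨ ¬e) ∧ (b ∨ ¬d ∨ ¬d ∧ ¬b)   [idempotence]
= b ∨ ¬d ∨ ¬d ∧ ¬b   [complement / identity]
= b ∨ ¬d   [absorption]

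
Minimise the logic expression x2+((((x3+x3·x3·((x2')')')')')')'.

x2+x3

x2+((((x3+x3·x3·((x2')')')')')')'
= x2+((((x3+x3·((x2')')')')')')'
= x2+((x3+x3·((x2')')')')'
= x2+((x3+x3·x2')')'
= x2+x3+x3·x2'
= x2+x3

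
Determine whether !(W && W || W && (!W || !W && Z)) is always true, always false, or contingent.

contingent

!(W && W || W && (!W || !W && Z))
= !(W && W || W && !W)   [absorption]
= !W   [distribution]
This depends on W, so it is not a constant.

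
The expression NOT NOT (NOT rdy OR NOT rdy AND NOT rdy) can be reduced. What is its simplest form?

NOT rdy

NOT NOT (NOT rdy OR NOT rdy AND NOT rdy)
= NOT rdy OR NOT rdy AND NOT rdy
= NOT rdy OR NOT rdy
= NOT rdy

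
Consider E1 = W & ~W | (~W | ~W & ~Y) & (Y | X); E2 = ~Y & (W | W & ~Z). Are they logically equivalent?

No

E1: W & ~W | (~W | ~W & ~Y) & (Y | X)
    = (~W | ~W & ~Y) & (Y | X)   (complement / identity)
    = ~W & (Y | X)   (absorption)
E2: ~Y & (W | W & ~Z)
    = ~Y & W   (absorption)
These differ: at W=1, X=1, Y=0, Z=0, E1 = 0 but E2 = 1.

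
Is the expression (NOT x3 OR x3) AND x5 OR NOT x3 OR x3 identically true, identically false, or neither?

(NOT x3 OR x3) AND x5 OR NOT x3 OR x3
= NOT x3 OR x3   [absorption]
= TRUE   [complement]

identically true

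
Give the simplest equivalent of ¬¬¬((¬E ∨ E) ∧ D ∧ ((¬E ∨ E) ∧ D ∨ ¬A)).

¬D

¬¬¬((¬E ∨ E) ∧ D ∧ ((¬E ∨ E) ∧ D ∨ ¬A))
= ¬¬¬((¬E ∨ E) ∧ D)
= ¬((¬E ∨ E) ∧ D)
= ¬D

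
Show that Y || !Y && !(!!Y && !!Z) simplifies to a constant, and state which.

true

Y || !Y && !(!!Y && !!Z)
= Y || !Y && (!Y || !Z)   — De Morgan
= Y || !Y   — absorption
= true   — complement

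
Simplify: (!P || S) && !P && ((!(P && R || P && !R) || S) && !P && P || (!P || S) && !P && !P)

!P

(!P || S) && !P && ((!(P && R || P && !R) || S) && !P && P || (!P || S) && !P && !P)
= (!P || S) && !P && ((!P || S) && !P && P || (!P || S) && !P && !P)   [distribution]
= (!P || S) && !P && (!P || S) && !P   [distribution]
= (!P || S) && !P   [idempotence]
= !P   [absorption]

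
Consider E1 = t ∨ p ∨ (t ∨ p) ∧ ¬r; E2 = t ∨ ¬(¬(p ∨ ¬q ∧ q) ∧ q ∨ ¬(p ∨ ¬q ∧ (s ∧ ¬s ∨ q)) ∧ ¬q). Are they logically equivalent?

Yes

E1: t ∨ p ∨ (t ∨ p) ∧ ¬r
    = t ∨ p
E2: t ∨ ¬(¬(p ∨ ¬q ∧ q) ∧ q ∨ ¬(p ∨ ¬q ∧ (s ∧ ¬s ∨ q)) ∧ ¬q)
    = t ∨ ¬(¬(p ∨ ¬q ∧ q) ∧ q ∨ ¬(p ∨ ¬q ∧ q) ∧ ¬q)
    = t ∨ ¬¬(p ∨ ¬q ∧ q)
    = t ∨ ¬¬p
    = t ∨ p
Both reduce to t ∨ p, so they are equivalent.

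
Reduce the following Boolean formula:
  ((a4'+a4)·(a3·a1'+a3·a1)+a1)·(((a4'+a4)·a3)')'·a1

a3·a1

((a4'+a4)·(a3·a1'+a3·a1)+a1)·(((a4'+a4)·a3)')'·a1
= ((a4'+a4)·a3+a1)·(((a4'+a4)·a3)')'·a1   — distribution
= ((a4'+a4)·a3+a1)·(a4'+a4)·a3·a1   — double negation
= (a4'+a4)·a3·a1   — absorption
= a3·a1   — complement / identity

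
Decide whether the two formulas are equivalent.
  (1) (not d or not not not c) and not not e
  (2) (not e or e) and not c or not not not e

No

E1: (not d or not not not c) and not not e
    = (not d or not not not c) and e   — double negation
    = (not d or not c) and e   — double negation
E2: (not e or e) and not c or not not not e
    = (not e or e) and not c or not e   — double negation
    = not c or not e   — complement / identity
These differ: at c=1, d=1, e=0, E1 = 0 but E2 = 1.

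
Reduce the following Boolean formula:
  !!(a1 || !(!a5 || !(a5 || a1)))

!!(a1 || !(!a5 || !(a5 || a1)))
= !!(a1 || a5 && (a5 || a1))   — De Morgan
= a1 || a5 && (a5 || a1)   — double negation
= a1 || a5   — absorption

a1 || a5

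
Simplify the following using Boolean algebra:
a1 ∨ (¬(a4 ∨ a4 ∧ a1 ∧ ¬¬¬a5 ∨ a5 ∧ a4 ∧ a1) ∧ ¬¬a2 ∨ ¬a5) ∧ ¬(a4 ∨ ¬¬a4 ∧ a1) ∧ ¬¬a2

a1 ∨ (¬(a4 ∨ a4 ∧ a1 ∧ ¬¬¬a5 ∨ a5 ∧ a4 ∧ a1) ∧ ¬¬a2 ∨ ¬a5) ∧ ¬(a4 ∨ ¬¬a4 ∧ a1) ∧ ¬¬a2
= a1 ∨ (¬(a4 ∨ a4 ∧ a1 ∧ ¬¬¬a5 ∨ a5 ∧ a4 ∧ a1) ∧ ¬¬a2 ∨ ¬a5) ∧ ¬(a4 ∨ a4 ∧ a1) ∧ ¬¬a2   (double negation)
= a1 ∨ (¬(a4 ∨ a4 ∧ a1 ∧ ¬a5 ∨ a5 ∧ a4 ∧ a1) ∧ ¬¬a2 ∨ ¬a5) ∧ ¬(a4 ∨ a4 ∧ a1) ∧ ¬¬a2   (double negation)
= a1 ∨ (¬(a4 ∨ a4 ∧ a1) ∧ ¬¬a2 ∨ ¬a5) ∧ ¬(a4 ∨ a4 ∧ a1) ∧ ¬¬a2   (distribution)
= a1 ∨ ¬(a4 ∨ a4 ∧ a1) ∧ ¬¬a2   (absorption)
= a1 ∨ ¬(a4 ∨ a4 ∧ a1) ∧ a2   (double negation)
= a1 ∨ ¬a4 ∧ a2   (absorption)

a1 ∨ ¬a4 ∧ a2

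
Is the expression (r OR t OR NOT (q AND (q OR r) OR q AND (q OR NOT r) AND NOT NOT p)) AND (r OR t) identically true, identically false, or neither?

(r OR t OR NOT (q AND (q OR r) OR q AND (q OR NOT r) AND NOT NOT p)) AND (r OR t)
= (r OR t OR NOT (q AND (q OR r) OR q AND NOT NOT p)) AND (r OR t)   — absorption
= (r OR t OR NOT (q OR q AND NOT NOT p)) AND (r OR t)   — absorption
= (r OR t OR NOT (q OR q AND p)) AND (r OR t)   — double negation
= (r OR t OR NOT q) AND (r OR t)   — absorption
= r OR t   — absorption
This depends on r, t, so it is not a constant.

neither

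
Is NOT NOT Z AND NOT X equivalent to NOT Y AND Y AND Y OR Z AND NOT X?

E1: NOT NOT Z AND NOT X
    = Z AND NOT X   [double negation]
E2: NOT Y AND Y AND Y OR Z AND NOT X
    = NOT Y AND Y OR Z AND NOT X   [idempotence]
    = Z AND NOT X   [complement / identity]
Both reduce to Z AND NOT X, so they are equivalent.

Yes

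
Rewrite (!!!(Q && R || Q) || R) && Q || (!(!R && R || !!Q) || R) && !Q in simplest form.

(!!!(Q && R || Q) || R) && Q || (!(!R && R || !!Q) || R) && !Q
= (!!!Q || R) && Q || (!(!R && R || !!Q) || R) && !Q   (absorption)
= (!!!Q || R) && Q || (!!!Q || R) && !Q   (complement / identity)
= !!!Q || R   (distribution)
= !Q || R   (double negation)

!Q || R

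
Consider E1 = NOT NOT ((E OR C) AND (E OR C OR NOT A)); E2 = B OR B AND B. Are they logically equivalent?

E1: NOT NOT ((E OR C) AND (E OR C OR NOT A))
    = NOT NOT (E OR C)
    = E OR C
E2: B OR B AND B
    = B OR B
    = B
These differ: at A=1, B=0, C=0, E=1, E1 = 1 but E2 = 0.

No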